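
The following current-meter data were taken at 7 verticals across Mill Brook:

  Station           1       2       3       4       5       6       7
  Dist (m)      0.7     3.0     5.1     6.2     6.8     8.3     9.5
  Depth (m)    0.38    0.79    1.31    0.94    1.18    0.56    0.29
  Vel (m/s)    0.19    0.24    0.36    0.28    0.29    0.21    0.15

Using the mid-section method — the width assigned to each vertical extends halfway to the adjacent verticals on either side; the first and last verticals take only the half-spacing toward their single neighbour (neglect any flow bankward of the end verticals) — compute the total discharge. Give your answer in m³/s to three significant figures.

2.02 m³/s

w_1 = (3.0 − 0.7)/2 = 1.15 m; q_1 = 0.19 × 0.38 × 1.15 = 0.08303 m³/s
w_2 = (5.1 − 0.7)/2 = 2.2 m; q_2 = 0.24 × 0.79 × 2.2 = 0.4171 m³/s
w_3 = (6.2 − 3.0)/2 = 1.6 m; q_3 = 0.36 × 1.31 × 1.6 = 0.7546 m³/s
w_4 = (6.8 − 5.1)/2 = 0.85 m; q_4 = 0.28 × 0.94 × 0.85 = 0.2237 m³/s
w_5 = (8.3 − 6.2)/2 = 1.05 m; q_5 = 0.29 × 1.18 × 1.05 = 0.3593 m³/s
w_6 = (9.5 − 6.8)/2 = 1.35 m; q_6 = 0.21 × 0.56 × 1.35 = 0.1588 m³/s
w_7 = (9.5 − 8.3)/2 = 0.6 m; q_7 = 0.15 × 0.29 × 0.6 = 0.02610 m³/s
Q = Σ qᵢ = 2.023 m³/s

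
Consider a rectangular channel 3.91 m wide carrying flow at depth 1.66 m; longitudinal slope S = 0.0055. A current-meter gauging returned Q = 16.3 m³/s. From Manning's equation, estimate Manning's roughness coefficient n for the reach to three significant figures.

0.0275

A = b·y = 3.91 × 1.66 = 6.491 m²
P = b + 2y = 3.91 + 2×1.66 = 7.230 m
R = A/P = 6.491/7.230 = 0.8977 m
n = (1/Q)·A·R^(2/3)·S^(1/2) = (1/16.3) × 6.491 × 0.9306 × 0.07416 = 0.02748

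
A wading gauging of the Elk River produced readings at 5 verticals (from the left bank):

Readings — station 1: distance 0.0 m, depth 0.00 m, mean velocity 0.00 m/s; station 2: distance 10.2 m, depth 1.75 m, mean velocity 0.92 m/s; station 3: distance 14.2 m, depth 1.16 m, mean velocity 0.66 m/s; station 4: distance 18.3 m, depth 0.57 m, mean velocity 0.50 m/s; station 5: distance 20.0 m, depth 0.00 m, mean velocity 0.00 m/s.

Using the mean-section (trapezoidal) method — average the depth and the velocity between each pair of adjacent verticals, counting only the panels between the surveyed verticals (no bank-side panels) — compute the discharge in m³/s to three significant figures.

10.9 m³/s

Panel 1-2: Δb = 10.2 m, d̄ = (0.00+1.75)/2 = 0.875, v̄ = (0.00+0.92)/2 = 0.46 → q = 10.2×0.875×0.46 = 4.106 m³/s
Panel 2-3: Δb = 4 m, d̄ = (1.75+1.16)/2 = 1.455, v̄ = (0.92+0.66)/2 = 0.79 → q = 4×1.455×0.79 = 4.598 m³/s
Panel 3-4: Δb = 4.1 m, d̄ = (1.16+0.57)/2 = 0.865, v̄ = (0.66+0.50)/2 = 0.58 → q = 4.1×0.865×0.58 = 2.057 m³/s
Panel 4-5: Δb = 1.7 m, d̄ = (0.57+0.00)/2 = 0.285, v̄ = (0.50+0.00)/2 = 0.25 → q = 1.7×0.285×0.25 = 0.1211 m³/s
Q = Σ q = 10.88 m³/s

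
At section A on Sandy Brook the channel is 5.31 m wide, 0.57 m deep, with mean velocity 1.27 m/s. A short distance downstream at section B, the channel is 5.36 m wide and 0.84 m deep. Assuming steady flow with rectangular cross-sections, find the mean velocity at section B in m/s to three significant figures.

Q = A₁V₁ = (5.31×0.57) × 1.27 = 3.844 m³/s
A₂ = 5.36 × 0.84 = 4.502 m²
V₂ = Q/A₂ = 3.844/4.502 = 0.8537 m/s

0.854 m/s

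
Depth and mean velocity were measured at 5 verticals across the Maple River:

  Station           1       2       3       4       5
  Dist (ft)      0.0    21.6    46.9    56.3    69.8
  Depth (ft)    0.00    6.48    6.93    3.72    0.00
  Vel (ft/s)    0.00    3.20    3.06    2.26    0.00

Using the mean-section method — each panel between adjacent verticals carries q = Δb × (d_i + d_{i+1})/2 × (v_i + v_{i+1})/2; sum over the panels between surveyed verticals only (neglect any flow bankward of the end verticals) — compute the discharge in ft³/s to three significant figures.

804 ft³/s

Panel 1-2: Δb = 21.6 ft, d̄ = (0.00+6.48)/2 = 3.24, v̄ = (0.00+3.20)/2 = 1.6 → q = 21.6×3.24×1.6 = 112.0 ft³/s
Panel 2-3: Δb = 25.3 ft, d̄ = (6.48+6.93)/2 = 6.705, v̄ = (3.20+3.06)/2 = 3.13 → q = 25.3×6.705×3.13 = 531.0 ft³/s
Panel 3-4: Δb = 9.4 ft, d̄ = (6.93+3.72)/2 = 5.325, v̄ = (3.06+2.26)/2 = 2.66 → q = 9.4×5.325×2.66 = 133.1 ft³/s
Panel 4-5: Δb = 13.5 ft, d̄ = (3.72+0.00)/2 = 1.86, v̄ = (2.26+0.00)/2 = 1.13 → q = 13.5×1.86×1.13 = 28.37 ft³/s
Q = Σ q = 804.5 ft³/s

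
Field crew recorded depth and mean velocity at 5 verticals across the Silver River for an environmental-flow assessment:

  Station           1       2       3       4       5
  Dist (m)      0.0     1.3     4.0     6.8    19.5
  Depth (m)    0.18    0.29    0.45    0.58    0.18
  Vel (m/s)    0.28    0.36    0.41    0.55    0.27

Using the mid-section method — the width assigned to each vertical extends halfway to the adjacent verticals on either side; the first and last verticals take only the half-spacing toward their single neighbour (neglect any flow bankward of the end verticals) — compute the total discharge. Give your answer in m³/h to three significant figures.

12700 m³/h

w_1 = (1.3 − 0.0)/2 = 0.65 m; q_1 = 0.28 × 0.18 × 0.65 = 0.03276 m³/s
w_2 = (4.0 − 0.0)/2 = 2 m; q_2 = 0.36 × 0.29 × 2 = 0.2088 m³/s
w_3 = (6.8 − 1.3)/2 = 2.75 m; q_3 = 0.41 × 0.45 × 2.75 = 0.5074 m³/s
w_4 = (19.5 − 4.0)/2 = 7.75 m; q_4 = 0.55 × 0.58 × 7.75 = 2.472 m³/s
w_5 = (19.5 − 6.8)/2 = 6.35 m; q_5 = 0.27 × 0.18 × 6.35 = 0.3086 m³/s
Q = Σ qᵢ = 3.530 m³/s
= 3.530 × 3600 = 12710 m³/h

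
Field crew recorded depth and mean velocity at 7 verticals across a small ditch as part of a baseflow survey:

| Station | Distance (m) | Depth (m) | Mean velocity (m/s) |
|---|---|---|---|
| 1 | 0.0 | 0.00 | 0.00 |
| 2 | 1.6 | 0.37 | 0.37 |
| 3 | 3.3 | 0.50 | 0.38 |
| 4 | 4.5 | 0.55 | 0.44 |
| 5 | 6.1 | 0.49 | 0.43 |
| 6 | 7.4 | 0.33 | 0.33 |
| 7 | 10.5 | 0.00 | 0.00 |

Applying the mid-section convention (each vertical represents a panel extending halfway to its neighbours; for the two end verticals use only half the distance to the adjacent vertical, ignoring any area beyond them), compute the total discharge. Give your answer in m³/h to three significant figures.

4990 m³/h

w_2 = (3.3 − 0.0)/2 = 1.65 m; q_2 = 0.37 × 0.37 × 1.65 = 0.2259 m³/s
w_3 = (4.5 − 1.6)/2 = 1.45 m; q_3 = 0.38 × 0.50 × 1.45 = 0.2755 m³/s
w_4 = (6.1 − 3.3)/2 = 1.4 m; q_4 = 0.44 × 0.55 × 1.4 = 0.3388 m³/s
w_5 = (7.4 − 4.5)/2 = 1.45 m; q_5 = 0.43 × 0.49 × 1.45 = 0.3055 m³/s
w_6 = (10.5 − 6.1)/2 = 2.2 m; q_6 = 0.33 × 0.33 × 2.2 = 0.2396 m³/s
Stations 1, 7 contribute zero (depth or velocity is 0).
Q = Σ qᵢ = 1.385 m³/s
= 1.385 × 3600 = 4987 m³/h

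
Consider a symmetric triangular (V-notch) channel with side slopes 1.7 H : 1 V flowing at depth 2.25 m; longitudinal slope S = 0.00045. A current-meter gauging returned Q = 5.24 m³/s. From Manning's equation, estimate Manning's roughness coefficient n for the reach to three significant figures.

0.0341

A = z·y² = 1.7×2.25² = 8.606 m²
P = 2y√(1+z²) = 2×2.25×√(1+1.7²) = 8.875 m
R = A/P = 8.606/8.875 = 0.9697 m
n = (1/Q)·A·R^(2/3)·S^(1/2) = (1/5.24) × 8.606 × 0.9797 × 0.02121 = 0.03413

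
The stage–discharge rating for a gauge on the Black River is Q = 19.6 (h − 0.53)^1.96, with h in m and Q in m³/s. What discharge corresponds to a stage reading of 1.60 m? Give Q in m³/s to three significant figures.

22.4 m³/s

Q = 19.6 × (1.60 − 0.53)^1.96 = 19.6 × 1.07^1.96 = 22.38 m³/s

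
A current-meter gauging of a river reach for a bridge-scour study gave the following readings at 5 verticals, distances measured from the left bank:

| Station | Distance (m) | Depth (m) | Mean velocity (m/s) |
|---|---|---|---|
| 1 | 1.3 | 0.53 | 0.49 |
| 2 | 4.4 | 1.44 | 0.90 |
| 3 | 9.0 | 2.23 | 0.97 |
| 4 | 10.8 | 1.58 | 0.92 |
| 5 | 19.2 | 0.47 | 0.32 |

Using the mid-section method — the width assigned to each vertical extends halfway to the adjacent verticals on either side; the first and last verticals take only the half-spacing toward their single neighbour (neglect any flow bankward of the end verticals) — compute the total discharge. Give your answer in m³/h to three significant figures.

w_1 = (4.4 − 1.3)/2 = 1.55 m; q_1 = 0.49 × 0.53 × 1.55 = 0.4025 m³/s
w_2 = (9.0 − 1.3)/2 = 3.85 m; q_2 = 0.90 × 1.44 × 3.85 = 4.990 m³/s
w_3 = (10.8 − 4.4)/2 = 3.2 m; q_3 = 0.97 × 2.23 × 3.2 = 6.922 m³/s
w_4 = (19.2 − 9.0)/2 = 5.1 m; q_4 = 0.92 × 1.58 × 5.1 = 7.413 m³/s
w_5 = (19.2 − 10.8)/2 = 4.2 m; q_5 = 0.32 × 0.47 × 4.2 = 0.6317 m³/s
Q = Σ qᵢ = 20.36 m³/s
= 20.36 × 3600 = 73290 m³/h

73300 m³/h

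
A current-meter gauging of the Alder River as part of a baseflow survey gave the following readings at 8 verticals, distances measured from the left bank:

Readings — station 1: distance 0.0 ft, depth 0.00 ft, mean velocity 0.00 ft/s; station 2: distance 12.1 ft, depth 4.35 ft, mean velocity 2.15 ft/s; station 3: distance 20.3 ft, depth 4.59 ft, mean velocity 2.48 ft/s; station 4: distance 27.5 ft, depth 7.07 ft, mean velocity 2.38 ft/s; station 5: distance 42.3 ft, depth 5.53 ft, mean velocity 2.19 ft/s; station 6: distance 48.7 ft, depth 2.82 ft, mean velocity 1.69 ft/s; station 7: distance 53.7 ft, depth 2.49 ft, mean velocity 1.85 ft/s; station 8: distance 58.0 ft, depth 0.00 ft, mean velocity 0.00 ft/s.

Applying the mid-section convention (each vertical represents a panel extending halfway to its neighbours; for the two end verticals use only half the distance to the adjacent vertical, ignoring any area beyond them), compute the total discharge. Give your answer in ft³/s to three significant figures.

w_2 = (20.3 − 0.0)/2 = 10.15 ft; q_2 = 2.15 × 4.35 × 10.15 = 94.93 ft³/s
w_3 = (27.5 − 12.1)/2 = 7.7 ft; q_3 = 2.48 × 4.59 × 7.7 = 87.65 ft³/s
w_4 = (42.3 − 20.3)/2 = 11 ft; q_4 = 2.38 × 7.07 × 11 = 185.1 ft³/s
w_5 = (48.7 − 27.5)/2 = 10.6 ft; q_5 = 2.19 × 5.53 × 10.6 = 128.4 ft³/s
w_6 = (53.7 − 42.3)/2 = 5.7 ft; q_6 = 1.69 × 2.82 × 5.7 = 27.17 ft³/s
w_7 = (58.0 − 48.7)/2 = 4.65 ft; q_7 = 1.85 × 2.49 × 4.65 = 21.42 ft³/s
Stations 1, 8 contribute zero (depth or velocity is 0).
Q = Σ qᵢ = 544.6 ft³/s

545 ft³/s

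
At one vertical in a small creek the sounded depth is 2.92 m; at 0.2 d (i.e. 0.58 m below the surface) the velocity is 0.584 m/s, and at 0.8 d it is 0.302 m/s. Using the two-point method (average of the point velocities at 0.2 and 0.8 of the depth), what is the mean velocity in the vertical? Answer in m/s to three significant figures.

v̄ = (0.584 + 0.302) / 2 = 0.4430 m/s

0.443 m/s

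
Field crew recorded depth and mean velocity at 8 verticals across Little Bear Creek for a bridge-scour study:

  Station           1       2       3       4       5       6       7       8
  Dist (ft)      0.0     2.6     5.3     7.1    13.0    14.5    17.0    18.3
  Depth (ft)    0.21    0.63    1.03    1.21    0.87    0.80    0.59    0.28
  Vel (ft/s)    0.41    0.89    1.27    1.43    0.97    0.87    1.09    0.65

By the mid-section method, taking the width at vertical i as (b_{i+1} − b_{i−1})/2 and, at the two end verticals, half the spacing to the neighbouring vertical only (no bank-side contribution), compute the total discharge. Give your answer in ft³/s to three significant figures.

17.1 ft³/s

w_1 = (2.6 − 0.0)/2 = 1.3 ft; q_1 = 0.41 × 0.21 × 1.3 = 0.1119 ft³/s
w_2 = (5.3 − 0.0)/2 = 2.65 ft; q_2 = 0.89 × 0.63 × 2.65 = 1.486 ft³/s
w_3 = (7.1 − 2.6)/2 = 2.25 ft; q_3 = 1.27 × 1.03 × 2.25 = 2.943 ft³/s
w_4 = (13.0 − 5.3)/2 = 3.85 ft; q_4 = 1.43 × 1.21 × 3.85 = 6.662 ft³/s
w_5 = (14.5 − 7.1)/2 = 3.7 ft; q_5 = 0.97 × 0.87 × 3.7 = 3.122 ft³/s
w_6 = (17.0 − 13.0)/2 = 2 ft; q_6 = 0.87 × 0.80 × 2 = 1.392 ft³/s
w_7 = (18.3 − 14.5)/2 = 1.9 ft; q_7 = 1.09 × 0.59 × 1.9 = 1.222 ft³/s
w_8 = (18.3 − 17.0)/2 = 0.65 ft; q_8 = 0.65 × 0.28 × 0.65 = 0.1183 ft³/s
Q = Σ qᵢ = 17.06 ft³/s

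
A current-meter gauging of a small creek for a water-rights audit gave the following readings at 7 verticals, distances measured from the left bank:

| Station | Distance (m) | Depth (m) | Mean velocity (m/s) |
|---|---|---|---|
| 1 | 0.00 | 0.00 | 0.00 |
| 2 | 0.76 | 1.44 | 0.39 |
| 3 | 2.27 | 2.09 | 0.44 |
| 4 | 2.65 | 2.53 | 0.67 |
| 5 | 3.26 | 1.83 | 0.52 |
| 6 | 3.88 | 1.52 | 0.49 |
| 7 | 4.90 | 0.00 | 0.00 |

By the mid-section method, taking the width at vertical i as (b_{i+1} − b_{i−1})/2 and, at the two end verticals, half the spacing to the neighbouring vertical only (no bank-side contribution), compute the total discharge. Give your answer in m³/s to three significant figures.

w_2 = (2.27 − 0.00)/2 = 1.135 m; q_2 = 0.39 × 1.44 × 1.135 = 0.6374 m³/s
w_3 = (2.65 − 0.76)/2 = 0.945 m; q_3 = 0.44 × 2.09 × 0.945 = 0.8690 m³/s
w_4 = (3.26 − 2.27)/2 = 0.495 m; q_4 = 0.67 × 2.53 × 0.495 = 0.8391 m³/s
w_5 = (3.88 − 2.65)/2 = 0.615 m; q_5 = 0.52 × 1.83 × 0.615 = 0.5852 m³/s
w_6 = (4.90 − 3.26)/2 = 0.82 m; q_6 = 0.49 × 1.52 × 0.82 = 0.6107 m³/s
Stations 1, 7 contribute zero (depth or velocity is 0).
Q = Σ qᵢ = 3.541 m³/s

3.54 m³/s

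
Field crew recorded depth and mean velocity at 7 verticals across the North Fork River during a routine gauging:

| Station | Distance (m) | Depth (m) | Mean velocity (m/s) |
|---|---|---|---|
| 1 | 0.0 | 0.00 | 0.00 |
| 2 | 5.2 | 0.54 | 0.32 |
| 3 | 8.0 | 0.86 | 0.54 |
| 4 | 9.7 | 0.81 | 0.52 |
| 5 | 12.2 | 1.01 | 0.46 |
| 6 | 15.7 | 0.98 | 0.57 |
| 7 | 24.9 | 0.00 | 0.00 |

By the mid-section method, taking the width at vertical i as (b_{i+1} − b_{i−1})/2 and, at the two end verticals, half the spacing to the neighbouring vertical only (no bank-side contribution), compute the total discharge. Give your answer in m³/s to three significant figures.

w_2 = (8.0 − 0.0)/2 = 4 m; q_2 = 0.32 × 0.54 × 4 = 0.6912 m³/s
w_3 = (9.7 − 5.2)/2 = 2.25 m; q_3 = 0.54 × 0.86 × 2.25 = 1.045 m³/s
w_4 = (12.2 − 8.0)/2 = 2.1 m; q_4 = 0.52 × 0.81 × 2.1 = 0.8845 m³/s
w_5 = (15.7 − 9.7)/2 = 3 m; q_5 = 0.46 × 1.01 × 3 = 1.394 m³/s
w_6 = (24.9 − 12.2)/2 = 6.35 m; q_6 = 0.57 × 0.98 × 6.35 = 3.547 m³/s
Stations 1, 7 contribute zero (depth or velocity is 0).
Q = Σ qᵢ = 7.562 m³/s

7.56 m³/s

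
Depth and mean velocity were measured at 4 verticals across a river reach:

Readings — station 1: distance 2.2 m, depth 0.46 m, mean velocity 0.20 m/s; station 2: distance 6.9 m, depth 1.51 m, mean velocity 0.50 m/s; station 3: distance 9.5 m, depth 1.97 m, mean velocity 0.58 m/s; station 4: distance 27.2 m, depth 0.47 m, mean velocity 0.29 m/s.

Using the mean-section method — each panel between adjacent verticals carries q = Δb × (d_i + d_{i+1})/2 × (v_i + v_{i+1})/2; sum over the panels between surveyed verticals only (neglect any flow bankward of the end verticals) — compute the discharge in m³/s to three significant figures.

13.5 m³/s

Panel 1-2: Δb = 4.7 m, d̄ = (0.46+1.51)/2 = 0.985, v̄ = (0.20+0.50)/2 = 0.35 → q = 4.7×0.985×0.35 = 1.620 m³/s
Panel 2-3: Δb = 2.6 m, d̄ = (1.51+1.97)/2 = 1.74, v̄ = (0.50+0.58)/2 = 0.54 → q = 2.6×1.74×0.54 = 2.443 m³/s
Panel 3-4: Δb = 17.7 m, d̄ = (1.97+0.47)/2 = 1.22, v̄ = (0.58+0.29)/2 = 0.435 → q = 17.7×1.22×0.435 = 9.393 m³/s
Q = Σ q = 13.46 m³/s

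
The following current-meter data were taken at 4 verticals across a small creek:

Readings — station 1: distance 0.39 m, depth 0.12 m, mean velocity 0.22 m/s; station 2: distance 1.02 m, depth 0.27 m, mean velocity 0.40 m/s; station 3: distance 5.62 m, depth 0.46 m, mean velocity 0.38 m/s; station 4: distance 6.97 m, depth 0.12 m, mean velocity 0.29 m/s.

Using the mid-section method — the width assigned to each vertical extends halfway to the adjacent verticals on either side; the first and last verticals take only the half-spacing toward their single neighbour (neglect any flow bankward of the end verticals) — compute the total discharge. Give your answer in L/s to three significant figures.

834 L/s

w_1 = (1.02 − 0.39)/2 = 0.315 m; q_1 = 0.22 × 0.12 × 0.315 = 0.008316 m³/s
w_2 = (5.62 − 0.39)/2 = 2.615 m; q_2 = 0.40 × 0.27 × 2.615 = 0.2824 m³/s
w_3 = (6.97 − 1.02)/2 = 2.975 m; q_3 = 0.38 × 0.46 × 2.975 = 0.5200 m³/s
w_4 = (6.97 − 5.62)/2 = 0.675 m; q_4 = 0.29 × 0.12 × 0.675 = 0.02349 m³/s
Q = Σ qᵢ = 0.8343 m³/s
= 0.8343 × 1000 = 834.3 L/s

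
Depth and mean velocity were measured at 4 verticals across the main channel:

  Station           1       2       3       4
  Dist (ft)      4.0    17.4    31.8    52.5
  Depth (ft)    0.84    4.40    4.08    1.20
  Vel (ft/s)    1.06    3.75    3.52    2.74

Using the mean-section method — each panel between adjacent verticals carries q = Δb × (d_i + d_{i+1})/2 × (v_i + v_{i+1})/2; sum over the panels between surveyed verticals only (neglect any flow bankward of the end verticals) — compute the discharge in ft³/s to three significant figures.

Panel 1-2: Δb = 13.4 ft, d̄ = (0.84+4.40)/2 = 2.62, v̄ = (1.06+3.75)/2 = 2.405 → q = 13.4×2.62×2.405 = 84.43 ft³/s
Panel 2-3: Δb = 14.4 ft, d̄ = (4.40+4.08)/2 = 4.24, v̄ = (3.75+3.52)/2 = 3.635 → q = 14.4×4.24×3.635 = 221.9 ft³/s
Panel 3-4: Δb = 20.7 ft, d̄ = (4.08+1.20)/2 = 2.64, v̄ = (3.52+2.74)/2 = 3.13 → q = 20.7×2.64×3.13 = 171.0 ft³/s
Q = Σ q = 477.4 ft³/s

477 ft³/s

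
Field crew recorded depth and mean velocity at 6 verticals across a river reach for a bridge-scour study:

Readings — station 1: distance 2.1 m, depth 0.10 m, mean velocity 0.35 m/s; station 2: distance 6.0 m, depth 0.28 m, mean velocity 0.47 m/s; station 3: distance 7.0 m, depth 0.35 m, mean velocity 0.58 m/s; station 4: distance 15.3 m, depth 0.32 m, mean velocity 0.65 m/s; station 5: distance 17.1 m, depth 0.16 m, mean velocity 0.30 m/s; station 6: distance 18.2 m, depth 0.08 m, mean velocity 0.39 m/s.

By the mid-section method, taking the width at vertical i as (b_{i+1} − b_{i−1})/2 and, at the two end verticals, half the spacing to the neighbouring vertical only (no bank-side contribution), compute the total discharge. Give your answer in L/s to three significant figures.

2470 L/s

w_1 = (6.0 − 2.1)/2 = 1.95 m; q_1 = 0.35 × 0.10 × 1.95 = 0.06825 m³/s
w_2 = (7.0 − 2.1)/2 = 2.45 m; q_2 = 0.47 × 0.28 × 2.45 = 0.3224 m³/s
w_3 = (15.3 − 6.0)/2 = 4.65 m; q_3 = 0.58 × 0.35 × 4.65 = 0.9440 m³/s
w_4 = (17.1 − 7.0)/2 = 5.05 m; q_4 = 0.65 × 0.32 × 5.05 = 1.050 m³/s
w_5 = (18.2 − 15.3)/2 = 1.45 m; q_5 = 0.30 × 0.16 × 1.45 = 0.06960 m³/s
w_6 = (18.2 − 17.1)/2 = 0.55 m; q_6 = 0.39 × 0.08 × 0.55 = 0.01716 m³/s
Q = Σ qᵢ = 2.472 m³/s
= 2.472 × 1000 = 2472 L/s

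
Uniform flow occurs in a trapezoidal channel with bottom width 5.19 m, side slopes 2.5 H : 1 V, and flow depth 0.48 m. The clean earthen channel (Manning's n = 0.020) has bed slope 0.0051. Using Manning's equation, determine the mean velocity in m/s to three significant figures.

A = (b + z·y)·y = (5.19 + 2.5×0.48)×0.48 = 3.067 m²
P = b + 2y√(1+z²) = 5.19 + 2×0.48×√(1+2.5²) = 7.775 m
R = A/P = 3.067/7.775 = 0.3945 m
Q = (1/n)·A·R^(2/3)·S^(1/2) = (1/0.020) × 3.067 × 0.3945^(2/3) × 0.0051^(1/2) = 5.891 m³/s
V = Q/A = 5.891/3.067 = 1.921 m/s

1.92 m/s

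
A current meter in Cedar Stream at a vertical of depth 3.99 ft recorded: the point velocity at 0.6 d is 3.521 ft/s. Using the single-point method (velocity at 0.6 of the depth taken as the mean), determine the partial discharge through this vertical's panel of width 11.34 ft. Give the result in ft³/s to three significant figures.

v̄ = v₀.₆ = 3.521 ft/s
q = v̄ × d × w = 3.521 × 3.99 × 11.34 = 159.3 ft³/s

159 ft³/s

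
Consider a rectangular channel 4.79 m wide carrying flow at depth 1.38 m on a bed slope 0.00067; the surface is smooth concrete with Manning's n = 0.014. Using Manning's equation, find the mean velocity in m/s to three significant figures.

1.69 m/s

A = b·y = 4.79 × 1.38 = 6.610 m²
P = b + 2y = 4.79 + 2×1.38 = 7.550 m
R = A/P = 6.610/7.550 = 0.8755 m
Q = (1/n)·A·R^(2/3)·S^(1/2) = (1/0.014) × 6.610 × 0.8755^(2/3) × 0.00067^(1/2) = 11.18 m³/s
V = Q/A = 11.18/6.610 = 1.692 m/s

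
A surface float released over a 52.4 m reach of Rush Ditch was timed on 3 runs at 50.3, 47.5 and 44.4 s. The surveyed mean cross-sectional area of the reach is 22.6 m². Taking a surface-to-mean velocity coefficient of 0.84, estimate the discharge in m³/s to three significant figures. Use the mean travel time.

t̄ = (50.3 + 47.5 + 44.4) / 3 = 47.4 s
v_surface = L / t̄ = 52.4 / 47.4 = 1.105 m/s
v_mean = 0.84 × 1.105 = 0.9286 m/s
Q = A × v_mean = 22.6 × 0.9286 = 20.99 m³/s

21.0 m³/s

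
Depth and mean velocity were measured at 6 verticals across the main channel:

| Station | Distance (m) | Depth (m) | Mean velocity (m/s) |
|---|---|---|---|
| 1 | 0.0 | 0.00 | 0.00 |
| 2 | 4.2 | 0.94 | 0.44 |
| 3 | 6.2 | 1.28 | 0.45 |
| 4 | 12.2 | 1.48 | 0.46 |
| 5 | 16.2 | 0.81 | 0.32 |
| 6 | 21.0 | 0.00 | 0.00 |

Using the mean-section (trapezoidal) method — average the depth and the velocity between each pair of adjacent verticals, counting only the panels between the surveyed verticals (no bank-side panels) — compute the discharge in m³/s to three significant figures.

Panel 1-2: Δb = 4.2 m, d̄ = (0.00+0.94)/2 = 0.47, v̄ = (0.00+0.44)/2 = 0.22 → q = 4.2×0.47×0.22 = 0.4343 m³/s
Panel 2-3: Δb = 2 m, d̄ = (0.94+1.28)/2 = 1.11, v̄ = (0.44+0.45)/2 = 0.445 → q = 2×1.11×0.445 = 0.9879 m³/s
Panel 3-4: Δb = 6 m, d̄ = (1.28+1.48)/2 = 1.38, v̄ = (0.45+0.46)/2 = 0.455 → q = 6×1.38×0.455 = 3.767 m³/s
Panel 4-5: Δb = 4 m, d̄ = (1.48+0.81)/2 = 1.145, v̄ = (0.46+0.32)/2 = 0.39 → q = 4×1.145×0.39 = 1.786 m³/s
Panel 5-6: Δb = 4.8 m, d̄ = (0.81+0.00)/2 = 0.405, v̄ = (0.32+0.00)/2 = 0.16 → q = 4.8×0.405×0.16 = 0.3110 m³/s
Q = Σ q = 7.287 m³/s

7.29 m³/s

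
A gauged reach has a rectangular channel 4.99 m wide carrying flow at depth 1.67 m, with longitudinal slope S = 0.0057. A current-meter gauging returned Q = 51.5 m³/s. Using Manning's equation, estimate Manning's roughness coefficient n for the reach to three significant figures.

A = b·y = 4.99 × 1.67 = 8.333 m²
P = b + 2y = 4.99 + 2×1.67 = 8.330 m
R = A/P = 8.333/8.330 = 1.000 m
n = (1/Q)·A·R^(2/3)·S^(1/2) = (1/51.5) × 8.333 × 1.000 × 0.07550 = 0.01222

0.0122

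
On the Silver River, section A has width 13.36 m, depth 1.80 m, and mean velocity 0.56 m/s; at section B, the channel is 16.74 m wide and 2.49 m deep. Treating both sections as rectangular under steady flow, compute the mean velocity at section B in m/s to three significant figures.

0.323 m/s

Q = A₁V₁ = (13.36×1.80) × 0.56 = 13.47 m³/s
A₂ = 16.74 × 2.49 = 41.68 m²
V₂ = Q/A₂ = 13.47/41.68 = 0.3231 m/s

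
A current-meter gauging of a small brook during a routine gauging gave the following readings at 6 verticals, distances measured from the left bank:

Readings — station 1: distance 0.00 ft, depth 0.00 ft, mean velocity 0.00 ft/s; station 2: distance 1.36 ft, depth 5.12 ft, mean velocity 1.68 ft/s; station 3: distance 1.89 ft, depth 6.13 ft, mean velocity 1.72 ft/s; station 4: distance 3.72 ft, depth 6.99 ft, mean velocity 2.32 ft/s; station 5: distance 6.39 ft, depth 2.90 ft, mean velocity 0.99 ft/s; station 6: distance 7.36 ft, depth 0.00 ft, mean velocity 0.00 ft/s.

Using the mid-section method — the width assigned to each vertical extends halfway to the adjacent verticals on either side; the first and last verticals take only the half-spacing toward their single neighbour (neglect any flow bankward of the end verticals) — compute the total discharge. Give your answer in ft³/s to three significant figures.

62.3 ft³/s

w_2 = (1.89 − 0.00)/2 = 0.945 ft; q_2 = 1.68 × 5.12 × 0.945 = 8.129 ft³/s
w_3 = (3.72 − 1.36)/2 = 1.18 ft; q_3 = 1.72 × 6.13 × 1.18 = 12.44 ft³/s
w_4 = (6.39 − 1.89)/2 = 2.25 ft; q_4 = 2.32 × 6.99 × 2.25 = 36.49 ft³/s
w_5 = (7.36 − 3.72)/2 = 1.82 ft; q_5 = 0.99 × 2.90 × 1.82 = 5.225 ft³/s
Stations 1, 6 contribute zero (depth or velocity is 0).
Q = Σ qᵢ = 62.28 ft³/s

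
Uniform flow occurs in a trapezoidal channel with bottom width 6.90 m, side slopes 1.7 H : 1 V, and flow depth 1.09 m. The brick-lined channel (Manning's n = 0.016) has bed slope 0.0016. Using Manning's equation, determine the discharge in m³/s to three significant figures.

A = (b + z·y)·y = (6.90 + 1.7×1.09)×1.09 = 9.541 m²
P = b + 2y√(1+z²) = 6.90 + 2×1.09×√(1+1.7²) = 11.20 m
R = A/P = 9.541/11.20 = 0.8519 m
Q = (1/n)·A·R^(2/3)·S^(1/2) = (1/0.016) × 9.541 × 0.8519^(2/3) × 0.0016^(1/2) = 21.43 m³/s

21.4 m³/s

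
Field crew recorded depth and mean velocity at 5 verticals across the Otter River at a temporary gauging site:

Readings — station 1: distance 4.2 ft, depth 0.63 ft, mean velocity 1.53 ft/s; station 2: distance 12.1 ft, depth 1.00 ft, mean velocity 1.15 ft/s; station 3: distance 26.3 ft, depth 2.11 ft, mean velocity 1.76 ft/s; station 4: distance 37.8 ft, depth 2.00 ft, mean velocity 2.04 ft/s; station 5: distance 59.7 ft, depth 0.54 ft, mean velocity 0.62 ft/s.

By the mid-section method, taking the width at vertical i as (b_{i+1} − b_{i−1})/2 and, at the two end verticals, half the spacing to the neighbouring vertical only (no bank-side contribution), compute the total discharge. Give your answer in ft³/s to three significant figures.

w_1 = (12.1 − 4.2)/2 = 3.95 ft; q_1 = 1.53 × 0.63 × 3.95 = 3.807 ft³/s
w_2 = (26.3 − 4.2)/2 = 11.05 ft; q_2 = 1.15 × 1.00 × 11.05 = 12.71 ft³/s
w_3 = (37.8 − 12.1)/2 = 12.85 ft; q_3 = 1.76 × 2.11 × 12.85 = 47.72 ft³/s
w_4 = (59.7 − 26.3)/2 = 16.7 ft; q_4 = 2.04 × 2.00 × 16.7 = 68.14 ft³/s
w_5 = (59.7 − 37.8)/2 = 10.95 ft; q_5 = 0.62 × 0.54 × 10.95 = 3.666 ft³/s
Q = Σ qᵢ = 136.0 ft³/s

136 ft³/s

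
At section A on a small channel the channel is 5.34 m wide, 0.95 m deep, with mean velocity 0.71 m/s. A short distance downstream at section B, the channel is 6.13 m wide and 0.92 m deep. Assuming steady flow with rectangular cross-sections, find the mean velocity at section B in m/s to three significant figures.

Q = A₁V₁ = (5.34×0.95) × 0.71 = 3.602 m³/s
A₂ = 6.13 × 0.92 = 5.640 m²
V₂ = Q/A₂ = 3.602/5.640 = 0.6387 m/s

0.639 m/s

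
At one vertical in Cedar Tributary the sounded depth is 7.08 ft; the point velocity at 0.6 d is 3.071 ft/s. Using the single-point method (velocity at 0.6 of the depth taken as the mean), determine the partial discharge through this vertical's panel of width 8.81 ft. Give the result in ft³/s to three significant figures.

v̄ = v₀.₆ = 3.071 ft/s
q = v̄ × d × w = 3.071 × 7.08 × 8.81 = 191.6 ft³/s

192 ft³/s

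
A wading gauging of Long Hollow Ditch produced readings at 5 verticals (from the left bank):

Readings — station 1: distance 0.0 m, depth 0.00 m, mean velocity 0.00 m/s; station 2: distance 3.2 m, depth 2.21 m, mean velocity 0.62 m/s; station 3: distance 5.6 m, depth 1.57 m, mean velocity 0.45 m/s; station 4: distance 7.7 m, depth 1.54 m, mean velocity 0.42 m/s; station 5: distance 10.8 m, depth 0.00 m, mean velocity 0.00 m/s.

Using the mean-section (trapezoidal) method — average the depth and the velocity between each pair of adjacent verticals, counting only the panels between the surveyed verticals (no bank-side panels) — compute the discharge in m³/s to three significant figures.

Panel 1-2: Δb = 3.2 m, d̄ = (0.00+2.21)/2 = 1.105, v̄ = (0.00+0.62)/2 = 0.31 → q = 3.2×1.105×0.31 = 1.096 m³/s
Panel 2-3: Δb = 2.4 m, d̄ = (2.21+1.57)/2 = 1.89, v̄ = (0.62+0.45)/2 = 0.535 → q = 2.4×1.89×0.535 = 2.427 m³/s
Panel 3-4: Δb = 2.1 m, d̄ = (1.57+1.54)/2 = 1.555, v̄ = (0.45+0.42)/2 = 0.435 → q = 2.1×1.555×0.435 = 1.420 m³/s
Panel 4-5: Δb = 3.1 m, d̄ = (1.54+0.00)/2 = 0.77, v̄ = (0.42+0.00)/2 = 0.21 → q = 3.1×0.77×0.21 = 0.5013 m³/s
Q = Σ q = 5.445 m³/s

5.44 m³/s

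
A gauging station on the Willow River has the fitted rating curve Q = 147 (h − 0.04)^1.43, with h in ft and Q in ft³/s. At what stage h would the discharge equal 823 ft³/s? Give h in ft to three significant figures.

h − h₀ = (Q/C)^(1/b) = (823/147)^(1/1.43) = 3.335 ft
h = 0.04 + 3.335 = 3.375 ft

3.38 ft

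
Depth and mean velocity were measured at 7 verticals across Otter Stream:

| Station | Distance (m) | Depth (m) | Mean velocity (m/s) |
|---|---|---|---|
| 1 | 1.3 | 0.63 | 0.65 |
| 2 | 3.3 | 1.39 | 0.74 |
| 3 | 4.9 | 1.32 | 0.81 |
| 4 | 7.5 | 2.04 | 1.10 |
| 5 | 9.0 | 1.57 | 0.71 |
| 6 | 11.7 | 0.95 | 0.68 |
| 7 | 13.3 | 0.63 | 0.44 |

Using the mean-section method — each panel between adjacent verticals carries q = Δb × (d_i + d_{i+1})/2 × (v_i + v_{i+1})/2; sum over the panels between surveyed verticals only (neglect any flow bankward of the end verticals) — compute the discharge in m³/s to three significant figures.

12.8 m³/s

Panel 1-2: Δb = 2 m, d̄ = (0.63+1.39)/2 = 1.01, v̄ = (0.65+0.74)/2 = 0.695 → q = 2×1.01×0.695 = 1.404 m³/s
Panel 2-3: Δb = 1.6 m, d̄ = (1.39+1.32)/2 = 1.355, v̄ = (0.74+0.81)/2 = 0.775 → q = 1.6×1.355×0.775 = 1.680 m³/s
Panel 3-4: Δb = 2.6 m, d̄ = (1.32+2.04)/2 = 1.68, v̄ = (0.81+1.10)/2 = 0.955 → q = 2.6×1.68×0.955 = 4.171 m³/s
Panel 4-5: Δb = 1.5 m, d̄ = (2.04+1.57)/2 = 1.805, v̄ = (1.10+0.71)/2 = 0.905 → q = 1.5×1.805×0.905 = 2.450 m³/s
Panel 5-6: Δb = 2.7 m, d̄ = (1.57+0.95)/2 = 1.26, v̄ = (0.71+0.68)/2 = 0.695 → q = 2.7×1.26×0.695 = 2.364 m³/s
Panel 6-7: Δb = 1.6 m, d̄ = (0.95+0.63)/2 = 0.79, v̄ = (0.68+0.44)/2 = 0.56 → q = 1.6×0.79×0.56 = 0.7078 m³/s
Q = Σ q = 12.78 m³/s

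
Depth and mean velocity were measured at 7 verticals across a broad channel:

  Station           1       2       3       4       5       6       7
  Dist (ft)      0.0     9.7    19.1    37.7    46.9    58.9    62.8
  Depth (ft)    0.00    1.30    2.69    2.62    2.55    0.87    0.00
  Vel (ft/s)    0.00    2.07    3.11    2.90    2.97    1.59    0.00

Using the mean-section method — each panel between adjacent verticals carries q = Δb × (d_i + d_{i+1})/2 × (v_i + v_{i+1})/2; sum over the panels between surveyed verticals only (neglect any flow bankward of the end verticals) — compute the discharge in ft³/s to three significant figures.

Panel 1-2: Δb = 9.7 ft, d̄ = (0.00+1.30)/2 = 0.65, v̄ = (0.00+2.07)/2 = 1.035 → q = 9.7×0.65×1.035 = 6.526 ft³/s
Panel 2-3: Δb = 9.4 ft, d̄ = (1.30+2.69)/2 = 1.995, v̄ = (2.07+3.11)/2 = 2.59 → q = 9.4×1.995×2.59 = 48.57 ft³/s
Panel 3-4: Δb = 18.6 ft, d̄ = (2.69+2.62)/2 = 2.655, v̄ = (3.11+2.90)/2 = 3.005 → q = 18.6×2.655×3.005 = 148.4 ft³/s
Panel 4-5: Δb = 9.2 ft, d̄ = (2.62+2.55)/2 = 2.585, v̄ = (2.90+2.97)/2 = 2.935 → q = 9.2×2.585×2.935 = 69.80 ft³/s
Panel 5-6: Δb = 12 ft, d̄ = (2.55+0.87)/2 = 1.71, v̄ = (2.97+1.59)/2 = 2.28 → q = 12×1.71×2.28 = 46.79 ft³/s
Panel 6-7: Δb = 3.9 ft, d̄ = (0.87+0.00)/2 = 0.435, v̄ = (1.59+0.00)/2 = 0.795 → q = 3.9×0.435×0.795 = 1.349 ft³/s
Q = Σ q = 321.4 ft³/s

321 ft³/s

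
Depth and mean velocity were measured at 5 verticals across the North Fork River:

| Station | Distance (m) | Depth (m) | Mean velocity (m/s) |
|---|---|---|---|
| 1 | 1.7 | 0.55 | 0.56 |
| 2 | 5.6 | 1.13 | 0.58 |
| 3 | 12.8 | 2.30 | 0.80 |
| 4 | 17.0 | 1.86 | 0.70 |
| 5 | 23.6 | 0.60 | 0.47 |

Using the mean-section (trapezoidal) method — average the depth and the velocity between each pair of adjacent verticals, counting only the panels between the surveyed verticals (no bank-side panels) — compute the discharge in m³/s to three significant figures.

Panel 1-2: Δb = 3.9 m, d̄ = (0.55+1.13)/2 = 0.84, v̄ = (0.56+0.58)/2 = 0.57 → q = 3.9×0.84×0.57 = 1.867 m³/s
Panel 2-3: Δb = 7.2 m, d̄ = (1.13+2.30)/2 = 1.715, v̄ = (0.58+0.80)/2 = 0.69 → q = 7.2×1.715×0.69 = 8.520 m³/s
Panel 3-4: Δb = 4.2 m, d̄ = (2.30+1.86)/2 = 2.08, v̄ = (0.80+0.70)/2 = 0.75 → q = 4.2×2.08×0.75 = 6.552 m³/s
Panel 4-5: Δb = 6.6 m, d̄ = (1.86+0.60)/2 = 1.23, v̄ = (0.70+0.47)/2 = 0.585 → q = 6.6×1.23×0.585 = 4.749 m³/s
Q = Σ q = 21.69 m³/s

21.7 m³/s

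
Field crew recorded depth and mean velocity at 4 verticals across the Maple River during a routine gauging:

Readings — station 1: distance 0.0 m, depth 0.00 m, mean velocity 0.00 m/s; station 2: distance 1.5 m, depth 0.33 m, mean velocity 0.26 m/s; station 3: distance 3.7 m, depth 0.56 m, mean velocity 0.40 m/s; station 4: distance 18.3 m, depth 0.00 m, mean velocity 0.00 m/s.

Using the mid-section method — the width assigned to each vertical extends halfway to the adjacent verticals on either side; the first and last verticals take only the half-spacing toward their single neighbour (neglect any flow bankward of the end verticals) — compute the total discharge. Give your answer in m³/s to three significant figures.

2.04 m³/s

w_2 = (3.7 − 0.0)/2 = 1.85 m; q_2 = 0.26 × 0.33 × 1.85 = 0.1587 m³/s
w_3 = (18.3 − 1.5)/2 = 8.4 m; q_3 = 0.40 × 0.56 × 8.4 = 1.882 m³/s
Stations 1, 4 contribute zero (depth or velocity is 0).
Q = Σ qᵢ = 2.040 m³/s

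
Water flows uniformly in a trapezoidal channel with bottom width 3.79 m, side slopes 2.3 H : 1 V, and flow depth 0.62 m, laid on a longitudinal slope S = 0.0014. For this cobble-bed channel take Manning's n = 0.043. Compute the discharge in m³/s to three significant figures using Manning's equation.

1.70 m³/s

A = (b + z·y)·y = (3.79 + 2.3×0.62)×0.62 = 3.234 m²
P = b + 2y√(1+z²) = 3.79 + 2×0.62×√(1+2.3²) = 6.900 m
R = A/P = 3.234/6.900 = 0.4687 m
Q = (1/n)·A·R^(2/3)·S^(1/2) = (1/0.043) × 3.234 × 0.4687^(2/3) × 0.0014^(1/2) = 1.698 m³/s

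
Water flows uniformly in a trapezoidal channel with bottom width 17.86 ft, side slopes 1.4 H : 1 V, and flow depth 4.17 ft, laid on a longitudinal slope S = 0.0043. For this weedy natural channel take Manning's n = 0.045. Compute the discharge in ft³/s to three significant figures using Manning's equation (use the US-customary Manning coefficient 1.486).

452 ft³/s

A = (b + z·y)·y = (17.86 + 1.4×4.17)×4.17 = 98.82 ft²
P = b + 2y√(1+z²) = 17.86 + 2×4.17×√(1+1.4²) = 32.21 ft
R = A/P = 98.82/32.21 = 3.068 ft
Q = (1.486/n)·A·R^(2/3)·S^(1/2) = (1.486/0.045) × 98.82 × 3.068^(2/3) × 0.0043^(1/2) = 451.8 ft³/s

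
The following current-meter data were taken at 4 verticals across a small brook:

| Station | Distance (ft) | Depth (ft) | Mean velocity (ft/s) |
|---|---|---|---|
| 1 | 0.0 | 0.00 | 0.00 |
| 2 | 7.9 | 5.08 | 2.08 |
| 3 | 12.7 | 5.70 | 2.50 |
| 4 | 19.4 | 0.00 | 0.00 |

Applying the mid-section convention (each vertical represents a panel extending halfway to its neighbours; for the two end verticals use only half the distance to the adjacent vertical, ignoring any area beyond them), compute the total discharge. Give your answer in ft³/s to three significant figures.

149 ft³/s

w_2 = (12.7 − 0.0)/2 = 6.35 ft; q_2 = 2.08 × 5.08 × 6.35 = 67.10 ft³/s
w_3 = (19.4 − 7.9)/2 = 5.75 ft; q_3 = 2.50 × 5.70 × 5.75 = 81.94 ft³/s
Stations 1, 4 contribute zero (depth or velocity is 0).
Q = Σ qᵢ = 149.0 ft³/s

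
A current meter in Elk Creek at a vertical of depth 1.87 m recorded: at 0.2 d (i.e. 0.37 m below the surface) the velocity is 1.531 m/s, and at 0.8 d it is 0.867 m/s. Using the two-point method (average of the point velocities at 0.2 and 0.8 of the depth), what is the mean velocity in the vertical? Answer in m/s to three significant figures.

v̄ = (1.531 + 0.867) / 2 = 1.199 m/s

1.20 m/s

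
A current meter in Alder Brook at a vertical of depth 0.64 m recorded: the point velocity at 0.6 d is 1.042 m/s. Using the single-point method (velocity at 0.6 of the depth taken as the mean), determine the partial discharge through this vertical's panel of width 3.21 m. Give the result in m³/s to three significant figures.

v̄ = v₀.₆ = 1.042 m/s
q = v̄ × d × w = 1.042 × 0.64 × 3.21 = 2.141 m³/s

2.14 m³/s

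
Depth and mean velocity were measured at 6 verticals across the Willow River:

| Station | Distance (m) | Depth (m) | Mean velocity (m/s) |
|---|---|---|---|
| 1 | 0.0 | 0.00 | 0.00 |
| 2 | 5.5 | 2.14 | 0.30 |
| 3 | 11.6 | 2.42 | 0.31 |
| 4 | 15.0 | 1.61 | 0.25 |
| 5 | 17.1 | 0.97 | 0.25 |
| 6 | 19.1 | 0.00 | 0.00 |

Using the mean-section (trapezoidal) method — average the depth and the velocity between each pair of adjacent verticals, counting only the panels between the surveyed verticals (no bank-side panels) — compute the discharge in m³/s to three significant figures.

7.84 m³/s

Panel 1-2: Δb = 5.5 m, d̄ = (0.00+2.14)/2 = 1.07, v̄ = (0.00+0.30)/2 = 0.15 → q = 5.5×1.07×0.15 = 0.8828 m³/s
Panel 2-3: Δb = 6.1 m, d̄ = (2.14+2.42)/2 = 2.28, v̄ = (0.30+0.31)/2 = 0.305 → q = 6.1×2.28×0.305 = 4.242 m³/s
Panel 3-4: Δb = 3.4 m, d̄ = (2.42+1.61)/2 = 2.015, v̄ = (0.31+0.25)/2 = 0.28 → q = 3.4×2.015×0.28 = 1.918 m³/s
Panel 4-5: Δb = 2.1 m, d̄ = (1.61+0.97)/2 = 1.29, v̄ = (0.25+0.25)/2 = 0.25 → q = 2.1×1.29×0.25 = 0.6773 m³/s
Panel 5-6: Δb = 2 m, d̄ = (0.97+0.00)/2 = 0.485, v̄ = (0.25+0.00)/2 = 0.125 → q = 2×0.485×0.125 = 0.1213 m³/s
Q = Σ q = 7.841 m³/s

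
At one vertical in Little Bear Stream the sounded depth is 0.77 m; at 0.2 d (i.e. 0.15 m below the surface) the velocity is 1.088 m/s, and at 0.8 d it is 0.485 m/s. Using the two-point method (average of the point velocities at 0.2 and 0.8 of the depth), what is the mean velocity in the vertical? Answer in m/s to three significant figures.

0.787 m/s

v̄ = (1.088 + 0.485) / 2 = 0.7865 m/s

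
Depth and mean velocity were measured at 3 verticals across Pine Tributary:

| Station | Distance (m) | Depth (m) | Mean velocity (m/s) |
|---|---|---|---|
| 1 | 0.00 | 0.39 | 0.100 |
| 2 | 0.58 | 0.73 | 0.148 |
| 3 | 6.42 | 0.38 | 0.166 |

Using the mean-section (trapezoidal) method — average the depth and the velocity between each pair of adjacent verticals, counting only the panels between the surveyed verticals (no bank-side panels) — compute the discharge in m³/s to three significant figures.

Panel 1-2: Δb = 0.58 m, d̄ = (0.39+0.73)/2 = 0.56, v̄ = (0.100+0.148)/2 = 0.124 → q = 0.58×0.56×0.124 = 0.04028 m³/s
Panel 2-3: Δb = 5.84 m, d̄ = (0.73+0.38)/2 = 0.555, v̄ = (0.148+0.166)/2 = 0.157 → q = 5.84×0.555×0.157 = 0.5089 m³/s
Q = Σ q = 0.5491 m³/s

0.549 m³/s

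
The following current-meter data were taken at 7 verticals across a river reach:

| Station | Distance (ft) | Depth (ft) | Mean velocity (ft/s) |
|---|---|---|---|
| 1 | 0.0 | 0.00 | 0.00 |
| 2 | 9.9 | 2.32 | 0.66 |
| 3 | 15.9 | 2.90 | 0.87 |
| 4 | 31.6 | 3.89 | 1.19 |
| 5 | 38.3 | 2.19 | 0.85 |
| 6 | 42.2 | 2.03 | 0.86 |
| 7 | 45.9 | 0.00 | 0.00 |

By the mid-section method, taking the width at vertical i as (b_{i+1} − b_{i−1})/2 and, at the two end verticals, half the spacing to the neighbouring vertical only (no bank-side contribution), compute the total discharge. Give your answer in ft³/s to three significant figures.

108 ft³/s

w_2 = (15.9 − 0.0)/2 = 7.95 ft; q_2 = 0.66 × 2.32 × 7.95 = 12.17 ft³/s
w_3 = (31.6 − 9.9)/2 = 10.85 ft; q_3 = 0.87 × 2.90 × 10.85 = 27.37 ft³/s
w_4 = (38.3 − 15.9)/2 = 11.2 ft; q_4 = 1.19 × 3.89 × 11.2 = 51.85 ft³/s
w_5 = (42.2 − 31.6)/2 = 5.3 ft; q_5 = 0.85 × 2.19 × 5.3 = 9.866 ft³/s
w_6 = (45.9 − 38.3)/2 = 3.8 ft; q_6 = 0.86 × 2.03 × 3.8 = 6.634 ft³/s
Stations 1, 7 contribute zero (depth or velocity is 0).
Q = Σ qᵢ = 107.9 ft³/s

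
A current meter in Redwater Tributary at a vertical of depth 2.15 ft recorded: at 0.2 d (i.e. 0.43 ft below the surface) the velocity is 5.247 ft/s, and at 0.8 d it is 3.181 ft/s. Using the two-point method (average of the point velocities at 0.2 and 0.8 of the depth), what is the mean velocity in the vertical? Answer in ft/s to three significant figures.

v̄ = (5.247 + 3.181) / 2 = 4.214 ft/s

4.21 ft/s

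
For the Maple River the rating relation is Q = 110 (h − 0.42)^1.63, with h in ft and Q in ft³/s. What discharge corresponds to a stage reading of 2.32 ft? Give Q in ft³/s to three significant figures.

313 ft³/s

Q = 110 × (2.32 − 0.42)^1.63 = 110 × 1.9^1.63 = 313.2 ft³/s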